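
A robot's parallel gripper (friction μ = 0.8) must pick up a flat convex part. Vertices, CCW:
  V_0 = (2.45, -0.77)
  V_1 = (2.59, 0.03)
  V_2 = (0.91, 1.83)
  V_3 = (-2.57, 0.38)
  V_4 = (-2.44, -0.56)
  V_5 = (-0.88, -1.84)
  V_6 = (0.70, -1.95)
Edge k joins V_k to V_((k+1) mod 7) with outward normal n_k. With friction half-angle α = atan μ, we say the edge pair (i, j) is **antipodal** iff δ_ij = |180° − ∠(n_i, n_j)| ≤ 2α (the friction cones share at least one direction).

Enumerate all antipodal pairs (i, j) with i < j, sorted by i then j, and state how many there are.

count = 10; pairs: (0,2), (0,3), (0,4), (1,3), (1,4), (1,5), (2,4), (2,5), (2,6), (3,6)

α = atan 0.8 = 38.66°;  2α = 77.32°
n_0 = (+0.9850, -0.1724)
n_1 = (+0.7311, +0.6823)
n_2 = (-0.3846, +0.9231)
n_3 = (-0.9906, -0.1370)
n_4 = (-0.6343, -0.7731)
n_5 = (-0.0695, -0.9976)
n_6 = (+0.5591, -0.8291)
  (0,1): δ = 127.05°  ·
  (0,2): δ = 57.45°  ✓
  (0,3): δ = 17.80°  ✓
  (0,4): δ = 60.56°  ✓
  (0,5): δ = 95.94°  ·
  (0,6): δ = 133.92°  ·
  (1,2): δ = 110.41°  ·
  (1,3): δ = 35.15°  ✓
  (1,4): δ = 7.61°  ✓
  (1,5): δ = 42.99°  ✓
  (1,6): δ = 80.97°  ·
  (2,3): δ = 104.75°  ·
  (2,4): δ = 61.99°  ✓
  (2,5): δ = 26.60°  ✓
  (2,6): δ = 11.37°  ✓
  (3,4): δ = 137.24°  ·
  (3,5): δ = 101.86°  ·
  (3,6): δ = 63.88°  ✓
  (4,5): δ = 144.61°  ·
  (4,6): δ = 106.64°  ·
  (5,6): δ = 142.03°  ·
antipodal pairs: 10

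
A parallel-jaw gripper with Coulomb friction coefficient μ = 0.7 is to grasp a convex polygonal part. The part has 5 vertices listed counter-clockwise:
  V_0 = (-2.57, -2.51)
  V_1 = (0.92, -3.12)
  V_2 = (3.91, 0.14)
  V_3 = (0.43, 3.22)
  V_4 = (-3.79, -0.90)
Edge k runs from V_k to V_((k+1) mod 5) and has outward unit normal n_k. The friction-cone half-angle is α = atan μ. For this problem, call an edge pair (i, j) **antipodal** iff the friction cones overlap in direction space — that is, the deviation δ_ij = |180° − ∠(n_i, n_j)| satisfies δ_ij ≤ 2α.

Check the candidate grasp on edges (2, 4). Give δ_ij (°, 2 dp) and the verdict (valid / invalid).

δ = 11.34°, valid

α = atan 0.7 = 34.99°;  2α = 69.98°
edge 2: e_2 = (-3.48, +3.08);  n_2 = (+0.6628, +0.7488)
edge 4: e_4 = (+1.22, -1.61);  n_4 = (-0.7970, -0.6040)
∠(n_2, n_4) = 168.66°
δ = |180° − 168.66°| = 11.34°
11.34° ≤ 2α = 69.98°  →  valid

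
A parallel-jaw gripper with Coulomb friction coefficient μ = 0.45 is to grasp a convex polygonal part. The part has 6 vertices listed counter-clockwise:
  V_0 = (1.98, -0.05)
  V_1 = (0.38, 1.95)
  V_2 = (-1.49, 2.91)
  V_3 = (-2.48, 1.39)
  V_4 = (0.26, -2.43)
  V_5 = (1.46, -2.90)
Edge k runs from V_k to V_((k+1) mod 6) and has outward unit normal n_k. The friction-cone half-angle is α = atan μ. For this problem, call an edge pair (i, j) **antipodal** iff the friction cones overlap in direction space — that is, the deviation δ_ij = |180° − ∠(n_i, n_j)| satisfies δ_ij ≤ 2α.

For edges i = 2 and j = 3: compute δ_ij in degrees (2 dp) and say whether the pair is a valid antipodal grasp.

δ = 111.27°, invalid

α = atan 0.45 = 24.23°;  2α = 48.46°
edge 2: e_2 = (-0.99, -1.52);  n_2 = (-0.8379, +0.5458)
edge 3: e_3 = (+2.74, -3.82);  n_3 = (-0.8126, -0.5828)
∠(n_2, n_3) = 68.73°
δ = |180° − 68.73°| = 111.27°
111.27° > 2α = 48.46°  →  invalid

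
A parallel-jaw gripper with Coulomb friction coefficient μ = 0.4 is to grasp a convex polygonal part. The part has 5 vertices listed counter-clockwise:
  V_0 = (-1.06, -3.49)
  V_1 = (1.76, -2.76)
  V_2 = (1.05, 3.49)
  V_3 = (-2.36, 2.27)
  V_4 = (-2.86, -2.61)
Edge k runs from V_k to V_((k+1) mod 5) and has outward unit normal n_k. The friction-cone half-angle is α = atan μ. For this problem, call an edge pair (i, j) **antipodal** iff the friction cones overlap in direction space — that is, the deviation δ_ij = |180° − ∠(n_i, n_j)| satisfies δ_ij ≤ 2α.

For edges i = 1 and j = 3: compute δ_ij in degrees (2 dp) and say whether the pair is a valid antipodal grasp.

δ = 12.33°, valid

α = atan 0.4 = 21.80°;  2α = 43.60°
edge 1: e_1 = (-0.71, +6.25);  n_1 = (+0.9936, +0.1129)
edge 3: e_3 = (-0.50, -4.88);  n_3 = (-0.9948, +0.1019)
∠(n_1, n_3) = 167.67°
δ = |180° − 167.67°| = 12.33°
12.33° ≤ 2α = 43.60°  →  valid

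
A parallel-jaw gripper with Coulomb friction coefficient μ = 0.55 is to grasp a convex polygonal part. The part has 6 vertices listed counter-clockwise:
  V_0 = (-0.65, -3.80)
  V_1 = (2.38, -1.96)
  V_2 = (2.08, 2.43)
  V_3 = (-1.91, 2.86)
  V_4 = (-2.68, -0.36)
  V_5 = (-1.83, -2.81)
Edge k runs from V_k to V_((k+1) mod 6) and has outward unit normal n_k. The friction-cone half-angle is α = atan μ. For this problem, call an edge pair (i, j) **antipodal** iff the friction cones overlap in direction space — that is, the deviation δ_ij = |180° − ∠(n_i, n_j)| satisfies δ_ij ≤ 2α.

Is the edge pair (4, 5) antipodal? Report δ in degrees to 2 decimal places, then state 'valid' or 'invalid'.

α = atan 0.55 = 28.81°;  2α = 57.62°
edge 4: e_4 = (+0.85, -2.45);  n_4 = (-0.9448, -0.3278)
edge 5: e_5 = (+1.18, -0.99);  n_5 = (-0.6427, -0.7661)
∠(n_4, n_5) = 30.87°
δ = |180° − 30.87°| = 149.13°
149.13° > 2α = 57.62°  →  invalid

δ = 149.13°, invalid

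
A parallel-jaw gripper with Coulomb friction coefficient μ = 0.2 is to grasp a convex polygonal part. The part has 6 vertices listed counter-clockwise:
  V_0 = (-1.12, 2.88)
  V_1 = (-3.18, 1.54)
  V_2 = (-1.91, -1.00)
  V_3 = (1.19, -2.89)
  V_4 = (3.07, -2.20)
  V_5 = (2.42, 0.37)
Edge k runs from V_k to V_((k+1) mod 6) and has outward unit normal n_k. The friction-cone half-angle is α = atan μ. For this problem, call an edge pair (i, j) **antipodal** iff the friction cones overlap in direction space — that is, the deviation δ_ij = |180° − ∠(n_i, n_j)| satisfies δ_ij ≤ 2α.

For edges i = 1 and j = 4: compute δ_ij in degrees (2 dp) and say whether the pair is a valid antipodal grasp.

α = atan 0.2 = 11.31°;  2α = 22.62°
edge 1: e_1 = (+1.27, -2.54);  n_1 = (-0.8944, -0.4472)
edge 4: e_4 = (-0.65, +2.57);  n_4 = (+0.9695, +0.2452)
∠(n_1, n_4) = 167.63°
δ = |180° − 167.63°| = 12.37°
12.37° ≤ 2α = 22.62°  →  valid

δ = 12.37°, valid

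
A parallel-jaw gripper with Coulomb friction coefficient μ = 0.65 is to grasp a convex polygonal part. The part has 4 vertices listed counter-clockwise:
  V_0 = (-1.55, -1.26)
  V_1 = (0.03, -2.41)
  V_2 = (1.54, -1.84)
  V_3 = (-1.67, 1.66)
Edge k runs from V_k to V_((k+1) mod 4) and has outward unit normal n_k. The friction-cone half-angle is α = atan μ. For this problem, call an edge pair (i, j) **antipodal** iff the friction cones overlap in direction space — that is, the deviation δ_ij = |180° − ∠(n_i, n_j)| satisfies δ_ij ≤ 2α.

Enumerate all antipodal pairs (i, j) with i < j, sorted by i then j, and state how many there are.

α = atan 0.65 = 33.02°;  2α = 66.05°
n_0 = (-0.5885, -0.8085)
n_1 = (+0.3532, -0.9356)
n_2 = (+0.7370, +0.6759)
n_3 = (-0.9992, -0.0411)
  (0,1): δ = 123.27°  ·
  (0,2): δ = 11.43°  ✓
  (0,3): δ = 128.40°  ·
  (1,2): δ = 68.16°  ·
  (1,3): δ = 71.67°  ·
  (2,3): δ = 40.17°  ✓
antipodal pairs: 2

count = 2; pairs: (0,2), (2,3)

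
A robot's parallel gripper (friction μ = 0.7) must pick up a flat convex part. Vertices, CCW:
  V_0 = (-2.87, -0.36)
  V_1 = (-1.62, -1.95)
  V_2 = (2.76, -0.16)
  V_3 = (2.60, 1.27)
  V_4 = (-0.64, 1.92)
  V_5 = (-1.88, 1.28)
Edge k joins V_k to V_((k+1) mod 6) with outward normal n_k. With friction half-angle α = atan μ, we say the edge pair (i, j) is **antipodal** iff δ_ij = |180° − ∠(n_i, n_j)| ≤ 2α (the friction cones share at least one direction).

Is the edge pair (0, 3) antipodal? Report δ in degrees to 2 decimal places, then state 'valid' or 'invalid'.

δ = 40.48°, valid

α = atan 0.7 = 34.99°;  2α = 69.98°
edge 0: e_0 = (+1.25, -1.59);  n_0 = (-0.7861, -0.6180)
edge 3: e_3 = (-3.24, +0.65);  n_3 = (+0.1967, +0.9805)
∠(n_0, n_3) = 139.52°
δ = |180° − 139.52°| = 40.48°
40.48° ≤ 2α = 69.98°  →  valid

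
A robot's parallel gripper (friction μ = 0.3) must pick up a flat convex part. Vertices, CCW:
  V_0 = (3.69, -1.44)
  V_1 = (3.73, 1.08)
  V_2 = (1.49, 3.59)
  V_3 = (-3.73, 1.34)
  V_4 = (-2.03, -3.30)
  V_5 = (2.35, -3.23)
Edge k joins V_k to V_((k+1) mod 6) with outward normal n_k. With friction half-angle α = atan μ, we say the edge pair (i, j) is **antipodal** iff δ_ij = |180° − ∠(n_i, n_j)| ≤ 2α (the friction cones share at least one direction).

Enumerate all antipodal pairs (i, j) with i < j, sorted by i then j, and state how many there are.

α = atan 0.3 = 16.70°;  2α = 33.40°
n_0 = (+0.9999, -0.0159)
n_1 = (+0.7461, +0.6658)
n_2 = (-0.3958, +0.9183)
n_3 = (-0.9390, -0.3440)
n_4 = (+0.0160, -0.9999)
n_5 = (+0.8005, -0.5993)
  (0,1): δ = 137.34°  ·
  (0,2): δ = 65.77°  ·
  (0,3): δ = 21.03°  ✓
  (0,4): δ = 91.82°  ·
  (0,5): δ = 144.09°  ·
  (1,2): δ = 108.43°  ·
  (1,3): δ = 21.62°  ✓
  (1,4): δ = 49.17°  ·
  (1,5): δ = 101.43°  ·
  (2,3): δ = 93.20°  ·
  (2,4): δ = 22.40°  ✓
  (2,5): δ = 29.86°  ✓
  (3,4): δ = 109.21°  ·
  (3,5): δ = 56.94°  ·
  (4,5): δ = 127.73°  ·
antipodal pairs: 4

count = 4; pairs: (0,3), (1,3), (2,4), (2,5)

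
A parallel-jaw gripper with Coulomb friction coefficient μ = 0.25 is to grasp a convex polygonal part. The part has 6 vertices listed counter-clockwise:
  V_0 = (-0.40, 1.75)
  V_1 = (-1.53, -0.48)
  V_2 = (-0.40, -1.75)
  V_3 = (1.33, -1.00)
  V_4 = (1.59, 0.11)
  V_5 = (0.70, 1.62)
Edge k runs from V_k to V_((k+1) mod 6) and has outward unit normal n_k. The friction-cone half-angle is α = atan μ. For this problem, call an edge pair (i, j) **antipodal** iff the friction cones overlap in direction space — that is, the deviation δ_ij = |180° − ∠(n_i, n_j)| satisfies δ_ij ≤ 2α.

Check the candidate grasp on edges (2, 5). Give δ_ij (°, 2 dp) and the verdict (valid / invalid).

δ = 30.18°, invalid

α = atan 0.25 = 14.04°;  2α = 28.07°
edge 2: e_2 = (+1.73, +0.75);  n_2 = (+0.3978, -0.9175)
edge 5: e_5 = (-1.10, +0.13);  n_5 = (+0.1174, +0.9931)
∠(n_2, n_5) = 149.82°
δ = |180° − 149.82°| = 30.18°
30.18° > 2α = 28.07°  →  invalid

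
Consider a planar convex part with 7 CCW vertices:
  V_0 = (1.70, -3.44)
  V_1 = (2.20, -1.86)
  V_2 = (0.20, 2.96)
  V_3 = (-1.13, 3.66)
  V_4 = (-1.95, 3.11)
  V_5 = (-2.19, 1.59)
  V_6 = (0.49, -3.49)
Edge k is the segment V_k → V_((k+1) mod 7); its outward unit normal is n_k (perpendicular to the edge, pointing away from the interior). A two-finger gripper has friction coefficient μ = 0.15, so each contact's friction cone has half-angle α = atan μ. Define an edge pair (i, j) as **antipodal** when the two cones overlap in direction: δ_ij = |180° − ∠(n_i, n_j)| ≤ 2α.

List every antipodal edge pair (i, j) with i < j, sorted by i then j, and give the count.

α = atan 0.15 = 8.53°;  2α = 17.06°
n_0 = (+0.9534, -0.3017)
n_1 = (+0.9236, +0.3833)
n_2 = (+0.4657, +0.8849)
n_3 = (-0.5570, +0.8305)
n_4 = (-0.9878, +0.1560)
n_5 = (-0.8845, -0.4666)
n_6 = (+0.0413, -0.9991)
  (0,1): δ = 139.90°  ·
  (0,2): δ = 100.20°  ·
  (0,3): δ = 38.59°  ·
  (0,4): δ = 8.59°  ✓
  (0,5): δ = 45.37°  ·
  (0,6): δ = 109.93°  ·
  (1,2): δ = 140.29°  ·
  (1,3): δ = 78.68°  ·
  (1,4): δ = 31.51°  ·
  (1,5): δ = 5.28°  ✓
  (1,6): δ = 69.83°  ·
  (2,3): δ = 118.39°  ·
  (2,4): δ = 71.21°  ·
  (2,5): δ = 34.43°  ·
  (2,6): δ = 30.12°  ·
  (3,4): δ = 132.82°  ·
  (3,5): δ = 96.04°  ·
  (3,6): δ = 31.48°  ·
  (4,5): δ = 143.21°  ·
  (4,6): δ = 78.66°  ·
  (5,6): δ = 115.45°  ·
antipodal pairs: 2

count = 2; pairs: (0,4), (1,5)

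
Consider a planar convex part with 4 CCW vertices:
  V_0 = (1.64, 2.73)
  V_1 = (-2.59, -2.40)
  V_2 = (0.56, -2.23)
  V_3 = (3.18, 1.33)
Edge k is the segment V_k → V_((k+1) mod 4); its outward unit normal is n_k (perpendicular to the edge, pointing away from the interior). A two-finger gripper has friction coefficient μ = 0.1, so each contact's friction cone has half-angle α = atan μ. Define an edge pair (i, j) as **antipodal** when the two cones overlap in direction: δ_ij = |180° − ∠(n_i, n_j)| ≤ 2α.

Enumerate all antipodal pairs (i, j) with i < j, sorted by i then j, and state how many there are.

α = atan 0.1 = 5.71°;  2α = 11.42°
n_0 = (-0.7715, +0.6362)
n_1 = (+0.0539, -0.9985)
n_2 = (+0.8054, -0.5927)
n_3 = (+0.6727, +0.7399)
  (0,1): δ = 47.40°  ·
  (0,2): δ = 3.16°  ✓
  (0,3): δ = 87.23°  ·
  (1,2): δ = 129.44°  ·
  (1,3): δ = 45.36°  ·
  (2,3): δ = 95.92°  ·
antipodal pairs: 1

count = 1; pairs: (0,2)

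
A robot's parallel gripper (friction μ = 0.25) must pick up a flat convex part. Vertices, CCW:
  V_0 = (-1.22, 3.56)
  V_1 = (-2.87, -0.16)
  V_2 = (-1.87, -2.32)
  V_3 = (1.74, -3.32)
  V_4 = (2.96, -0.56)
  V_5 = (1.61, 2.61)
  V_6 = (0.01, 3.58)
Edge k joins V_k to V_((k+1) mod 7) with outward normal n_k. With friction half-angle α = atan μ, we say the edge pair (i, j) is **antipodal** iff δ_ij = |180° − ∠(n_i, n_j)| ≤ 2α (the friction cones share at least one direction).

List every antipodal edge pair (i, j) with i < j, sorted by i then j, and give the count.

count = 4; pairs: (0,3), (1,4), (2,5), (2,6)

α = atan 0.25 = 14.04°;  2α = 28.07°
n_0 = (-0.9141, +0.4055)
n_1 = (-0.9075, -0.4201)
n_2 = (-0.2670, -0.9637)
n_3 = (+0.9146, -0.4043)
n_4 = (+0.9200, +0.3918)
n_5 = (+0.5184, +0.8551)
n_6 = (-0.0163, +0.9999)
  (0,1): δ = 131.24°  ·
  (0,2): δ = 81.56°  ·
  (0,3): δ = 0.07°  ✓
  (0,4): δ = 46.99°  ·
  (0,5): δ = 82.69°  ·
  (0,6): δ = 114.85°  ·
  (1,2): δ = 130.33°  ·
  (1,3): δ = 48.69°  ·
  (1,4): δ = 1.77°  ✓
  (1,5): δ = 33.93°  ·
  (1,6): δ = 66.09°  ·
  (2,3): δ = 98.36°  ·
  (2,4): δ = 51.45°  ·
  (2,5): δ = 15.74°  ✓
  (2,6): δ = 16.41°  ✓
  (3,4): δ = 133.09°  ·
  (3,5): δ = 97.38°  ·
  (3,6): δ = 65.22°  ·
  (4,5): δ = 144.29°  ·
  (4,6): δ = 112.14°  ·
  (5,6): δ = 147.84°  ·
antipodal pairs: 4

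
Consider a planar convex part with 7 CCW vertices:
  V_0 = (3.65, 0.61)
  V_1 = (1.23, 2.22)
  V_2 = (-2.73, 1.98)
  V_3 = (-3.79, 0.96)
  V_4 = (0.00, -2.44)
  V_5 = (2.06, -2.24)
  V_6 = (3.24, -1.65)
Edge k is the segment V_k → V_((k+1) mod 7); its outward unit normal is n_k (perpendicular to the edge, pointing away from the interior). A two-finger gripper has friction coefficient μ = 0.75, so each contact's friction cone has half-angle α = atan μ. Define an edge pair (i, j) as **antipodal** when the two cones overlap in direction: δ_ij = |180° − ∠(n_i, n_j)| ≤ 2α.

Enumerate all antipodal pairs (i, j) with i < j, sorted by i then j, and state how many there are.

α = atan 0.75 = 36.87°;  2α = 73.74°
n_0 = (+0.5539, +0.8326)
n_1 = (-0.0605, +0.9982)
n_2 = (-0.6934, +0.7206)
n_3 = (-0.6678, -0.7444)
n_4 = (+0.0966, -0.9953)
n_5 = (+0.4472, -0.8944)
n_6 = (+0.9839, -0.1785)
  (0,1): δ = 142.90°  ·
  (0,2): δ = 102.47°  ·
  (0,3): δ = 8.26°  ✓
  (0,4): δ = 39.18°  ✓
  (0,5): δ = 60.20°  ✓
  (0,6): δ = 113.35°  ·
  (1,2): δ = 139.57°  ·
  (1,3): δ = 45.36°  ✓
  (1,4): δ = 2.08°  ✓
  (1,5): δ = 23.10°  ✓
  (1,6): δ = 76.25°  ·
  (2,3): δ = 85.79°  ·
  (2,4): δ = 38.35°  ✓
  (2,5): δ = 17.33°  ✓
  (2,6): δ = 35.82°  ✓
  (3,4): δ = 132.56°  ·
  (3,5): δ = 111.54°  ·
  (3,6): δ = 58.39°  ✓
  (4,5): δ = 158.98°  ·
  (4,6): δ = 105.83°  ·
  (5,6): δ = 126.85°  ·
antipodal pairs: 10

count = 10; pairs: (0,3), (0,4), (0,5), (1,3), (1,4), (1,5), (2,4), (2,5), (2,6), (3,6)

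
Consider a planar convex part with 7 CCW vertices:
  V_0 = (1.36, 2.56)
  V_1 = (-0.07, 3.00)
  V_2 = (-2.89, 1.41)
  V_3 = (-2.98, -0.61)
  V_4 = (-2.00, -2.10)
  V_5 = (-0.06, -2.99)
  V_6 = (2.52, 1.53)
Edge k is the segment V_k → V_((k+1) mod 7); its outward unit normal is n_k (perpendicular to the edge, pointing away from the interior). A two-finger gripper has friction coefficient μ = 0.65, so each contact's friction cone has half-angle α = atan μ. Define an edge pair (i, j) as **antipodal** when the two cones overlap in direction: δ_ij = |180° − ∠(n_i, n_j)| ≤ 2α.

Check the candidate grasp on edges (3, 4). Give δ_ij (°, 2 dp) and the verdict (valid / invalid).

α = atan 0.65 = 33.02°;  2α = 66.05°
edge 3: e_3 = (+0.98, -1.49);  n_3 = (-0.8355, -0.5495)
edge 4: e_4 = (+1.94, -0.89);  n_4 = (-0.4170, -0.9089)
∠(n_3, n_4) = 32.02°
δ = |180° − 32.02°| = 147.98°
147.98° > 2α = 66.05°  →  invalid

δ = 147.98°, invalid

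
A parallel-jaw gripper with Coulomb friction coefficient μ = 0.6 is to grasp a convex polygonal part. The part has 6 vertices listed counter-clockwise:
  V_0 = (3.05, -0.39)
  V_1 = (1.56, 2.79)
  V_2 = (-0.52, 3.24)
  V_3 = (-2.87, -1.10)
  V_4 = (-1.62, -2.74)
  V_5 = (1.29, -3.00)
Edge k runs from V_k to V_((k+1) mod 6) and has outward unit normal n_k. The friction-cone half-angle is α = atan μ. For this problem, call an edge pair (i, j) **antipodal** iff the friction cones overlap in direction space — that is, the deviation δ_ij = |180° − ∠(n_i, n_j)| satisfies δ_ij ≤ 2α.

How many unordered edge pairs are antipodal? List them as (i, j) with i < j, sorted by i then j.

α = atan 0.6 = 30.96°;  2α = 61.93°
n_0 = (+0.9055, +0.4243)
n_1 = (+0.2115, +0.9774)
n_2 = (-0.8794, +0.4762)
n_3 = (-0.7953, -0.6062)
n_4 = (-0.0890, -0.9960)
n_5 = (+0.8291, -0.5591)
  (0,1): δ = 127.31°  ·
  (0,2): δ = 53.54°  ✓
  (0,3): δ = 12.21°  ✓
  (0,4): δ = 59.79°  ✓
  (0,5): δ = 120.90°  ·
  (1,2): δ = 106.23°  ·
  (1,3): δ = 40.48°  ✓
  (1,4): δ = 7.10°  ✓
  (1,5): δ = 68.21°  ·
  (2,3): δ = 114.25°  ·
  (2,4): δ = 66.67°  ·
  (2,5): δ = 5.56°  ✓
  (3,4): δ = 132.42°  ·
  (3,5): δ = 71.31°  ·
  (4,5): δ = 118.89°  ·
antipodal pairs: 6

count = 6; pairs: (0,2), (0,3), (0,4), (1,3), (1,4), (2,5)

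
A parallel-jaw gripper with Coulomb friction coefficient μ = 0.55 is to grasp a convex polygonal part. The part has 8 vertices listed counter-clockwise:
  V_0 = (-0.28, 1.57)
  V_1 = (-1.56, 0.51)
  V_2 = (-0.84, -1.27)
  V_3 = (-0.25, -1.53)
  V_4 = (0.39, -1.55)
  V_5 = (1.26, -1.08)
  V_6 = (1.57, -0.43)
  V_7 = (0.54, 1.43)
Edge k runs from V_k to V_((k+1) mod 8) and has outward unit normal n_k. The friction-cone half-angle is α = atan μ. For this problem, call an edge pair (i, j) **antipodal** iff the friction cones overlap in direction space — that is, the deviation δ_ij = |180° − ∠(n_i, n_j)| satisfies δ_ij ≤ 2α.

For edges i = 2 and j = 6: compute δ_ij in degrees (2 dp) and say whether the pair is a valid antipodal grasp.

δ = 37.24°, valid

α = atan 0.55 = 28.81°;  2α = 57.62°
edge 2: e_2 = (+0.59, -0.26);  n_2 = (-0.4033, -0.9151)
edge 6: e_6 = (-1.03, +1.86);  n_6 = (+0.8748, +0.4844)
∠(n_2, n_6) = 142.76°
δ = |180° − 142.76°| = 37.24°
37.24° ≤ 2α = 57.62°  →  valid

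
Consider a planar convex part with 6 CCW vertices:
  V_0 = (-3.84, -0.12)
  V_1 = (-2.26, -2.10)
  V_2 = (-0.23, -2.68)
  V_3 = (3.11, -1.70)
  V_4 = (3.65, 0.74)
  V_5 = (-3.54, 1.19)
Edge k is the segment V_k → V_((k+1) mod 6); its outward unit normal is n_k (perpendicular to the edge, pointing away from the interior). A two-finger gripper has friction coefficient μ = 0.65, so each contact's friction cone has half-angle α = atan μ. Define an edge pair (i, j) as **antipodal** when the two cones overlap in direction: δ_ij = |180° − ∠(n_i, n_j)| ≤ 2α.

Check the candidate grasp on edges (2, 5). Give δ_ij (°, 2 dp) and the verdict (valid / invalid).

δ = 60.75°, valid

α = atan 0.65 = 33.02°;  2α = 66.05°
edge 2: e_2 = (+3.34, +0.98);  n_2 = (+0.2815, -0.9595)
edge 5: e_5 = (-0.30, -1.31);  n_5 = (-0.9748, +0.2232)
∠(n_2, n_5) = 119.25°
δ = |180° − 119.25°| = 60.75°
60.75° ≤ 2α = 66.05°  →  valid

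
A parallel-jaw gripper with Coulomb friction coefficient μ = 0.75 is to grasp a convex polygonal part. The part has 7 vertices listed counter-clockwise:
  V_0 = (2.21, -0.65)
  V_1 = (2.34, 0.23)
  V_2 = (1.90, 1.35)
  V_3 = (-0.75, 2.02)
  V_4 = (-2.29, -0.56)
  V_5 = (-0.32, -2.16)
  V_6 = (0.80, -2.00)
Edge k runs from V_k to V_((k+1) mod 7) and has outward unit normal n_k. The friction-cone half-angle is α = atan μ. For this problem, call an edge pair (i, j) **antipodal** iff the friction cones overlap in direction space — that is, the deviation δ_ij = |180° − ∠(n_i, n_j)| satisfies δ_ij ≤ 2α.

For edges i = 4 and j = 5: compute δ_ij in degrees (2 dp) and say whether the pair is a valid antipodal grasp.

α = atan 0.75 = 36.87°;  2α = 73.74°
edge 4: e_4 = (+1.97, -1.60);  n_4 = (-0.6304, -0.7762)
edge 5: e_5 = (+1.12, +0.16);  n_5 = (+0.1414, -0.9899)
∠(n_4, n_5) = 47.21°
δ = |180° − 47.21°| = 132.79°
132.79° > 2α = 73.74°  →  invalid

δ = 132.79°, invalid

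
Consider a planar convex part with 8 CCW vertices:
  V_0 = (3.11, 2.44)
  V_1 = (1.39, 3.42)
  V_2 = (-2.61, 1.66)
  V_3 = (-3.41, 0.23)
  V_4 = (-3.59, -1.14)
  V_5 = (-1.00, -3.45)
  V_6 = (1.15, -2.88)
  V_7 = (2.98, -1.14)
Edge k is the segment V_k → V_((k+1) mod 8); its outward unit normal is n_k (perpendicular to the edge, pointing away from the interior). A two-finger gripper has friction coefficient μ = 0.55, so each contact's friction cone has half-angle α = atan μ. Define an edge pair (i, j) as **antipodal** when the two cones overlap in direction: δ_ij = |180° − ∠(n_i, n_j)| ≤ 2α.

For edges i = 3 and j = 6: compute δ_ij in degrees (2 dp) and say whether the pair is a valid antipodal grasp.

α = atan 0.55 = 28.81°;  2α = 57.62°
edge 3: e_3 = (-0.18, -1.37);  n_3 = (-0.9915, +0.1303)
edge 6: e_6 = (+1.83, +1.74);  n_6 = (+0.6891, -0.7247)
∠(n_3, n_6) = 141.04°
δ = |180° − 141.04°| = 38.96°
38.96° ≤ 2α = 57.62°  →  valid

δ = 38.96°, valid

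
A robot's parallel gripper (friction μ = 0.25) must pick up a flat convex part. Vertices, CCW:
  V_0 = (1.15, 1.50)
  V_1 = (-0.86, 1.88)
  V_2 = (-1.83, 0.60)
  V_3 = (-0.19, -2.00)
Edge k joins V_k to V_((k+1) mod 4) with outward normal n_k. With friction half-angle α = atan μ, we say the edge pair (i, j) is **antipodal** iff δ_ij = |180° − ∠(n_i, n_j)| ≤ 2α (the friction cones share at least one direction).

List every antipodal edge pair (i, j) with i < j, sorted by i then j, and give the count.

α = atan 0.25 = 14.04°;  2α = 28.07°
n_0 = (+0.1858, +0.9826)
n_1 = (-0.7970, +0.6040)
n_2 = (-0.8458, -0.5335)
n_3 = (+0.9339, -0.3575)
  (0,1): δ = 116.45°  ·
  (0,2): δ = 47.05°  ·
  (0,3): δ = 79.76°  ·
  (1,2): δ = 110.60°  ·
  (1,3): δ = 16.21°  ✓
  (2,3): δ = 53.19°  ·
antipodal pairs: 1

count = 1; pairs: (1,3)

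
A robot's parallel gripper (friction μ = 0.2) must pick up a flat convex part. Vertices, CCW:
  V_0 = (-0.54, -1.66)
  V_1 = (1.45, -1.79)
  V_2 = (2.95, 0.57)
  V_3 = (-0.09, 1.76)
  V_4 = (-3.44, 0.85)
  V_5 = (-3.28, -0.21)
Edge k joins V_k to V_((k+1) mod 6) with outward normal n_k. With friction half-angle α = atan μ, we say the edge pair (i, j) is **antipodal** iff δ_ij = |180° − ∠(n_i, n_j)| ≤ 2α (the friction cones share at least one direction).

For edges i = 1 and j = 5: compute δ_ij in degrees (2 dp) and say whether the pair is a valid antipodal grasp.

δ = 94.55°, invalid

α = atan 0.2 = 11.31°;  2α = 22.62°
edge 1: e_1 = (+1.50, +2.36);  n_1 = (+0.8440, -0.5364)
edge 5: e_5 = (+2.74, -1.45);  n_5 = (-0.4677, -0.8839)
∠(n_1, n_5) = 85.45°
δ = |180° − 85.45°| = 94.55°
94.55° > 2α = 22.62°  →  invalid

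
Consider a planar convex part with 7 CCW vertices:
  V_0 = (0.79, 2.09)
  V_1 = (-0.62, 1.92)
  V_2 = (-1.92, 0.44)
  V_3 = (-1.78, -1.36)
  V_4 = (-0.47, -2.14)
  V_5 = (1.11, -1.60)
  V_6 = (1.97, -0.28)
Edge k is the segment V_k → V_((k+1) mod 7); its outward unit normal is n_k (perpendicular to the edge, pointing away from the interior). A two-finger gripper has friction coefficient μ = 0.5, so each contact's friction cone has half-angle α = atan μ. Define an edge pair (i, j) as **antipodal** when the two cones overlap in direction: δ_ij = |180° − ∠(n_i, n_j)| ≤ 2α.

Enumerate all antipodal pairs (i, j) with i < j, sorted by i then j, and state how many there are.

count = 8; pairs: (0,3), (0,4), (0,5), (1,4), (1,5), (2,5), (2,6), (3,6)

α = atan 0.5 = 26.57°;  2α = 53.13°
n_0 = (-0.1197, +0.9928)
n_1 = (-0.7513, +0.6599)
n_2 = (-0.9970, -0.0775)
n_3 = (-0.5116, -0.8592)
n_4 = (+0.3234, -0.9463)
n_5 = (+0.8379, -0.5459)
n_6 = (+0.8952, +0.4457)
  (0,1): δ = 138.17°  ·
  (0,2): δ = 92.43°  ·
  (0,3): δ = 37.65°  ✓
  (0,4): δ = 11.99°  ✓
  (0,5): δ = 50.04°  ✓
  (0,6): δ = 109.59°  ·
  (1,2): δ = 134.26°  ·
  (1,3): δ = 79.48°  ·
  (1,4): δ = 29.84°  ✓
  (1,5): δ = 8.21°  ✓
  (1,6): δ = 67.76°  ·
  (2,3): δ = 125.22°  ·
  (2,4): δ = 75.58°  ·
  (2,5): δ = 37.53°  ✓
  (2,6): δ = 22.02°  ✓
  (3,4): δ = 130.36°  ·
  (3,5): δ = 92.31°  ·
  (3,6): δ = 32.76°  ✓
  (4,5): δ = 141.95°  ·
  (4,6): δ = 82.40°  ·
  (5,6): δ = 120.45°  ·
antipodal pairs: 8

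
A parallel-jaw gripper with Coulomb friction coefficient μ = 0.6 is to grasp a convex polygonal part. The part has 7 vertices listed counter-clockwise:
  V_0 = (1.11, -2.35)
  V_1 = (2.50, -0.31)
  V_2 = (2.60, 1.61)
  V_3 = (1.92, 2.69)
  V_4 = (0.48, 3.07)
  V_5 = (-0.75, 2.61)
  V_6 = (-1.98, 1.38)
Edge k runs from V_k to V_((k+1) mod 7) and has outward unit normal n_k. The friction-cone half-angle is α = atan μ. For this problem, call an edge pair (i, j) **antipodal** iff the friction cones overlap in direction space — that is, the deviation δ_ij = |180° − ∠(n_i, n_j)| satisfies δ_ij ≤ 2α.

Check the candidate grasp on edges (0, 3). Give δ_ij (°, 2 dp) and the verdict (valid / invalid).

α = atan 0.6 = 30.96°;  2α = 61.93°
edge 0: e_0 = (+1.39, +2.04);  n_0 = (+0.8264, -0.5631)
edge 3: e_3 = (-1.44, +0.38);  n_3 = (+0.2552, +0.9669)
∠(n_0, n_3) = 109.49°
δ = |180° − 109.49°| = 70.51°
70.51° > 2α = 61.93°  →  invalid

δ = 70.51°, invalid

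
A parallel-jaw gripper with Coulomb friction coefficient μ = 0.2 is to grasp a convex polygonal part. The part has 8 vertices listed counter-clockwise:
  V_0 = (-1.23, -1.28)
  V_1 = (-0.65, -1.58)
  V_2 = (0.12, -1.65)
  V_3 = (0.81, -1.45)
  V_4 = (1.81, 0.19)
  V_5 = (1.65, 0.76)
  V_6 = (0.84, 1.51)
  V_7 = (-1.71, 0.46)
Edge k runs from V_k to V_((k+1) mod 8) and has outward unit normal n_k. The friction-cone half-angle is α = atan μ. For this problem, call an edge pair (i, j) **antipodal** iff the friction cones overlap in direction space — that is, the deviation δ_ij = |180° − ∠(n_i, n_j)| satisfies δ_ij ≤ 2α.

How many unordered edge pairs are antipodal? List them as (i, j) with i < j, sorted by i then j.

count = 3; pairs: (0,5), (2,6), (4,7)

α = atan 0.2 = 11.31°;  2α = 22.62°
n_0 = (-0.4594, -0.8882)
n_1 = (-0.0905, -0.9959)
n_2 = (+0.2784, -0.9605)
n_3 = (+0.8538, -0.5206)
n_4 = (+0.9628, +0.2703)
n_5 = (+0.6794, +0.7338)
n_6 = (-0.3807, +0.9247)
n_7 = (-0.9640, -0.2659)
  (0,1): δ = 157.84°  ·
  (0,2): δ = 136.49°  ·
  (0,3): δ = 94.02°  ·
  (0,4): δ = 46.97°  ·
  (0,5): δ = 15.45°  ✓
  (0,6): δ = 49.73°  ·
  (0,7): δ = 132.77°  ·
  (1,2): δ = 158.64°  ·
  (1,3): δ = 116.18°  ·
  (1,4): δ = 69.13°  ·
  (1,5): δ = 37.60°  ·
  (1,6): δ = 27.57°  ·
  (1,7): δ = 110.62°  ·
  (2,3): δ = 137.54°  ·
  (2,4): δ = 90.48°  ·
  (2,5): δ = 58.96°  ·
  (2,6): δ = 6.22°  ✓
  (2,7): δ = 89.26°  ·
  (3,4): δ = 132.95°  ·
  (3,5): δ = 101.42°  ·
  (3,6): δ = 36.25°  ·
  (3,7): δ = 46.80°  ·
  (4,5): δ = 148.48°  ·
  (4,6): δ = 83.30°  ·
  (4,7): δ = 0.26°  ✓
  (5,6): δ = 114.82°  ·
  (5,7): δ = 31.78°  ·
  (6,7): δ = 96.96°  ·
antipodal pairs: 3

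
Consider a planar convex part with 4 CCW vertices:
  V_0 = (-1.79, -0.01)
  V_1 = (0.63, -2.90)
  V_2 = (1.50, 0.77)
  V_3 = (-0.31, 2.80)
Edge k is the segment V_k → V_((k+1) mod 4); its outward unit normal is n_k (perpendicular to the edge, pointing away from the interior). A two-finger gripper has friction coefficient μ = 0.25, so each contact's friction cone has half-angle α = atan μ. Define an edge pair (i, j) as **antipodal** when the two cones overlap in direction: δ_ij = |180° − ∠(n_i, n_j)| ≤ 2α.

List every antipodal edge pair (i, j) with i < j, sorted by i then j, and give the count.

count = 2; pairs: (0,2), (1,3)

α = atan 0.25 = 14.04°;  2α = 28.07°
n_0 = (-0.7667, -0.6420)
n_1 = (+0.9730, -0.2307)
n_2 = (+0.7464, +0.6655)
n_3 = (-0.8848, +0.4660)
  (0,1): δ = 53.28°  ·
  (0,2): δ = 1.78°  ✓
  (0,3): δ = 112.28°  ·
  (1,2): δ = 124.94°  ·
  (1,3): δ = 14.44°  ✓
  (2,3): δ = 69.50°  ·
antipodal pairs: 2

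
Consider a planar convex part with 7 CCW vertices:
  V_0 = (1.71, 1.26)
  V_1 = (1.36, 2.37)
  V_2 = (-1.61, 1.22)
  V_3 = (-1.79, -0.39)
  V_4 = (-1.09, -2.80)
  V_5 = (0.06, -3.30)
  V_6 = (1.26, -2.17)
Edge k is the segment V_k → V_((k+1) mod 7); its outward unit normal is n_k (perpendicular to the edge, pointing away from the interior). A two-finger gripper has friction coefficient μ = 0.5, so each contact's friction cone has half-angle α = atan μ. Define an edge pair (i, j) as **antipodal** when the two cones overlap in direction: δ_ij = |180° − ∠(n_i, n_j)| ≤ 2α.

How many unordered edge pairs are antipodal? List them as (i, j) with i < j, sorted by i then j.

α = atan 0.5 = 26.57°;  2α = 53.13°
n_0 = (+0.9537, +0.3007)
n_1 = (-0.3611, +0.9325)
n_2 = (-0.9938, +0.1111)
n_3 = (-0.9603, -0.2789)
n_4 = (-0.3987, -0.9171)
n_5 = (+0.6856, -0.7280)
n_6 = (+0.9915, -0.1301)
  (0,1): δ = 86.33°  ·
  (0,2): δ = 23.88°  ✓
  (0,3): δ = 1.30°  ✓
  (0,4): δ = 49.00°  ✓
  (0,5): δ = 115.78°  ·
  (0,6): δ = 155.02°  ·
  (1,2): δ = 117.55°  ·
  (1,3): δ = 94.97°  ·
  (1,4): δ = 44.67°  ✓
  (1,5): δ = 22.11°  ✓
  (1,6): δ = 61.36°  ·
  (2,3): δ = 157.42°  ·
  (2,4): δ = 107.12°  ·
  (2,5): δ = 40.34°  ✓
  (2,6): δ = 1.10°  ✓
  (3,4): δ = 129.69°  ·
  (3,5): δ = 62.92°  ·
  (3,6): δ = 23.67°  ✓
  (4,5): δ = 113.22°  ·
  (4,6): δ = 73.98°  ·
  (5,6): δ = 140.75°  ·
antipodal pairs: 8

count = 8; pairs: (0,2), (0,3), (0,4), (1,4), (1,5), (2,5), (2,6), (3,6)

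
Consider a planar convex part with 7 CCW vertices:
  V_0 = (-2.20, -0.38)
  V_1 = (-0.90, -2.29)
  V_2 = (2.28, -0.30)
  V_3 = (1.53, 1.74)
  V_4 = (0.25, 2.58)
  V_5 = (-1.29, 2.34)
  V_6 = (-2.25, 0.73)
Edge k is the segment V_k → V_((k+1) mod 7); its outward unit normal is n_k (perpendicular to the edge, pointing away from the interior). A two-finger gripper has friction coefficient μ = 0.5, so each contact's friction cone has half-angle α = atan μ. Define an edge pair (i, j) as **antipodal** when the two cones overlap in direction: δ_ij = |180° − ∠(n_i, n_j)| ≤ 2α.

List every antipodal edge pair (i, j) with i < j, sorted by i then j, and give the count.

α = atan 0.5 = 26.57°;  2α = 53.13°
n_0 = (-0.8267, -0.5627)
n_1 = (+0.5305, -0.8477)
n_2 = (+0.9386, +0.3451)
n_3 = (+0.5487, +0.8360)
n_4 = (-0.1540, +0.9881)
n_5 = (-0.8589, +0.5121)
n_6 = (-0.9990, -0.0450)
  (0,1): δ = 92.20°  ·
  (0,2): δ = 14.05°  ✓
  (0,3): δ = 22.48°  ✓
  (0,4): δ = 64.62°  ·
  (0,5): δ = 114.95°  ·
  (0,6): δ = 148.34°  ·
  (1,2): δ = 101.85°  ·
  (1,3): δ = 65.31°  ·
  (1,4): δ = 23.18°  ✓
  (1,5): δ = 27.16°  ✓
  (1,6): δ = 60.54°  ·
  (2,3): δ = 143.46°  ·
  (2,4): δ = 101.33°  ·
  (2,5): δ = 50.99°  ✓
  (2,6): δ = 17.61°  ✓
  (3,4): δ = 137.87°  ·
  (3,5): δ = 87.53°  ·
  (3,6): δ = 54.15°  ·
  (4,5): δ = 129.66°  ·
  (4,6): δ = 96.28°  ·
  (5,6): δ = 146.61°  ·
antipodal pairs: 6

count = 6; pairs: (0,2), (0,3), (1,4), (1,5), (2,5), (2,6)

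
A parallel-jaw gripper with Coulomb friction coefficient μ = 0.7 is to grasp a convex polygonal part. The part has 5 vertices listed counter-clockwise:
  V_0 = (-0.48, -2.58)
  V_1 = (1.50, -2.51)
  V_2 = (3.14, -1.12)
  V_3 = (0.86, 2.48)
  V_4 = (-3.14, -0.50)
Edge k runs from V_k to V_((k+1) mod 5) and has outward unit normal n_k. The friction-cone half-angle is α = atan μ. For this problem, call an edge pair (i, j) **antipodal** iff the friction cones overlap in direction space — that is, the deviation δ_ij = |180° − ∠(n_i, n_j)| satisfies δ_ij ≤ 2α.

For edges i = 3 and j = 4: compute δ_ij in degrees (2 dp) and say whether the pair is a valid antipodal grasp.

δ = 74.71°, invalid

α = atan 0.7 = 34.99°;  2α = 69.98°
edge 3: e_3 = (-4.00, -2.98);  n_3 = (-0.5974, +0.8019)
edge 4: e_4 = (+2.66, -2.08);  n_4 = (-0.6160, -0.7878)
∠(n_3, n_4) = 105.29°
δ = |180° − 105.29°| = 74.71°
74.71° > 2α = 69.98°  →  invalid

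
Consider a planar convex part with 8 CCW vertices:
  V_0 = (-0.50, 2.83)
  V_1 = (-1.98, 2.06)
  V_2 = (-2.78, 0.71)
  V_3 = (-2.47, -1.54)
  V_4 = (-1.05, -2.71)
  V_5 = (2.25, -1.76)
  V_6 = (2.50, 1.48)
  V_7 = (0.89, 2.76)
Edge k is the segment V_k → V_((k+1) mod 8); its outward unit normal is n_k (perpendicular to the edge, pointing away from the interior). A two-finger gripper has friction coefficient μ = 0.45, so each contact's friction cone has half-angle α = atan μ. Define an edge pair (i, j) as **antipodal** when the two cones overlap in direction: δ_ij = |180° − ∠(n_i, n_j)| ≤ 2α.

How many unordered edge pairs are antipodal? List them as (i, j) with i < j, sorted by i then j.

α = atan 0.45 = 24.23°;  2α = 48.46°
n_0 = (-0.4615, +0.8871)
n_1 = (-0.8603, +0.5098)
n_2 = (-0.9906, -0.1365)
n_3 = (-0.6359, -0.7718)
n_4 = (+0.2766, -0.9610)
n_5 = (+0.9970, -0.0769)
n_6 = (+0.6223, +0.7828)
n_7 = (+0.0503, +0.9987)
  (0,1): δ = 148.14°  ·
  (0,2): δ = 109.64°  ·
  (0,3): δ = 66.97°  ·
  (0,4): δ = 11.43°  ✓
  (0,5): δ = 58.10°  ·
  (0,6): δ = 114.03°  ·
  (0,7): δ = 149.63°  ·
  (1,2): δ = 141.50°  ·
  (1,3): δ = 98.84°  ·
  (1,4): δ = 43.29°  ✓
  (1,5): δ = 26.24°  ✓
  (1,6): δ = 82.16°  ·
  (1,7): δ = 117.77°  ·
  (2,3): δ = 137.33°  ·
  (2,4): δ = 81.78°  ·
  (2,5): δ = 12.26°  ✓
  (2,6): δ = 43.67°  ✓
  (2,7): δ = 79.27°  ·
  (3,4): δ = 124.45°  ·
  (3,5): δ = 54.93°  ·
  (3,6): δ = 1.00°  ✓
  (3,7): δ = 36.60°  ✓
  (4,5): δ = 110.47°  ·
  (4,6): δ = 54.55°  ·
  (4,7): δ = 18.94°  ✓
  (5,6): δ = 124.07°  ·
  (5,7): δ = 88.47°  ·
  (6,7): δ = 144.40°  ·
antipodal pairs: 8

count = 8; pairs: (0,4), (1,4), (1,5), (2,5), (2,6), (3,6), (3,7), (4,7)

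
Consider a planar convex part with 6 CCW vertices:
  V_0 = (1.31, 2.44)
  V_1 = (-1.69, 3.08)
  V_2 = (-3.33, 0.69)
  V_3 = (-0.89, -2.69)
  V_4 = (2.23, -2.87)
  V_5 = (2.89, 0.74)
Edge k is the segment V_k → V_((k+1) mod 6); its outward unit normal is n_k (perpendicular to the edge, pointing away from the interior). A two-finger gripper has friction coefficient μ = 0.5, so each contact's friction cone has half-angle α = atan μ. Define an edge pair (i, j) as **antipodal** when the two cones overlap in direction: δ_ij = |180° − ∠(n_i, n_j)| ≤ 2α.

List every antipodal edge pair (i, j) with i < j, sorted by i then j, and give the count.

count = 6; pairs: (0,2), (0,3), (1,4), (2,4), (2,5), (3,5)

α = atan 0.5 = 26.57°;  2α = 53.13°
n_0 = (+0.2086, +0.9780)
n_1 = (-0.8245, +0.5658)
n_2 = (-0.8108, -0.5853)
n_3 = (-0.0576, -0.9983)
n_4 = (+0.9837, -0.1798)
n_5 = (+0.7325, +0.6808)
  (0,1): δ = 112.42°  ·
  (0,2): δ = 42.13°  ✓
  (0,3): δ = 8.74°  ✓
  (0,4): δ = 91.68°  ·
  (0,5): δ = 144.95°  ·
  (1,2): δ = 109.72°  ·
  (1,3): δ = 58.84°  ·
  (1,4): δ = 24.10°  ✓
  (1,5): δ = 77.36°  ·
  (2,3): δ = 129.13°  ·
  (2,4): δ = 46.19°  ✓
  (2,5): δ = 7.08°  ✓
  (3,4): δ = 97.06°  ·
  (3,5): δ = 43.79°  ✓
  (4,5): δ = 126.73°  ·
antipodal pairs: 6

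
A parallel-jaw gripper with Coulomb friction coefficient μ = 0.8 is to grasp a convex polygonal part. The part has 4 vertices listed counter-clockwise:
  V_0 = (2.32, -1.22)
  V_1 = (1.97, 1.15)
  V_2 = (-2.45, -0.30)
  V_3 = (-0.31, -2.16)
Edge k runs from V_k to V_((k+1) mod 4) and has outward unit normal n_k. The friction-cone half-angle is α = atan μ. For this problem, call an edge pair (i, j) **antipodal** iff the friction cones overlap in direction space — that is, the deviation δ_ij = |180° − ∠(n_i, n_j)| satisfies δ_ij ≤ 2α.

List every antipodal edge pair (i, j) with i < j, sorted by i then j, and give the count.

count = 3; pairs: (0,2), (1,2), (1,3)

α = atan 0.8 = 38.66°;  2α = 77.32°
n_0 = (+0.9893, +0.1461)
n_1 = (-0.3117, +0.9502)
n_2 = (-0.6560, -0.7548)
n_3 = (+0.3366, -0.9417)
  (0,1): δ = 80.24°  ·
  (0,2): δ = 40.60°  ✓
  (0,3): δ = 101.27°  ·
  (1,2): δ = 59.16°  ✓
  (1,3): δ = 1.51°  ✓
  (2,3): δ = 119.34°  ·
antipodal pairs: 3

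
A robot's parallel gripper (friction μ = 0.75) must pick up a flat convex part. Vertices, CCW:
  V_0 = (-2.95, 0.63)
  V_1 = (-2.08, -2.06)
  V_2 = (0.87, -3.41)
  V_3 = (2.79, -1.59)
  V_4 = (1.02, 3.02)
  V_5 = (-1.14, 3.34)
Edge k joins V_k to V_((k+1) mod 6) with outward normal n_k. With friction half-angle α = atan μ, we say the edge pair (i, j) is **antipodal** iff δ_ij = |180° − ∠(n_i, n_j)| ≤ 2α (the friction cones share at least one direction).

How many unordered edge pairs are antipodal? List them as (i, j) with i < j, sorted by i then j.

count = 8; pairs: (0,2), (0,3), (0,4), (1,3), (1,4), (2,4), (2,5), (3,5)

α = atan 0.75 = 36.87°;  2α = 73.74°
n_0 = (-0.9515, -0.3077)
n_1 = (-0.4161, -0.9093)
n_2 = (+0.6880, -0.7258)
n_3 = (+0.9336, +0.3584)
n_4 = (+0.1465, +0.9892)
n_5 = (-0.8316, +0.5554)
  (0,1): δ = 132.51°  ·
  (0,2): δ = 64.45°  ✓
  (0,3): δ = 3.08°  ✓
  (0,4): δ = 63.65°  ✓
  (0,5): δ = 128.34°  ·
  (1,2): δ = 111.94°  ·
  (1,3): δ = 44.41°  ✓
  (1,4): δ = 16.16°  ✓
  (1,5): δ = 80.85°  ·
  (2,3): δ = 112.46°  ·
  (2,4): δ = 51.90°  ✓
  (2,5): δ = 12.79°  ✓
  (3,4): δ = 119.43°  ·
  (3,5): δ = 54.74°  ✓
  (4,5): δ = 115.31°  ·
antipodal pairs: 8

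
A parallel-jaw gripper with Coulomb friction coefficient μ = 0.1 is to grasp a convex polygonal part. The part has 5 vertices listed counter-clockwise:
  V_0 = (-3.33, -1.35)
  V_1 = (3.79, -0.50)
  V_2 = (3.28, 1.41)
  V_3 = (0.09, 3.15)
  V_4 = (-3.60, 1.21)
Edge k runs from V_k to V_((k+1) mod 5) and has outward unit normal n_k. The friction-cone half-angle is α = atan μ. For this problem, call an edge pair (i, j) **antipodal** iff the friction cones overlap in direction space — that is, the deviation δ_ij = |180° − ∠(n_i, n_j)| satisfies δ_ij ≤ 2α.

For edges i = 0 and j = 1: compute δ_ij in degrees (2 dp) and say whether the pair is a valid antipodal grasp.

δ = 81.86°, invalid

α = atan 0.1 = 5.71°;  2α = 11.42°
edge 0: e_0 = (+7.12, +0.85);  n_0 = (+0.1185, -0.9929)
edge 1: e_1 = (-0.51, +1.91);  n_1 = (+0.9662, +0.2580)
∠(n_0, n_1) = 98.14°
δ = |180° − 98.14°| = 81.86°
81.86° > 2α = 11.42°  →  invalid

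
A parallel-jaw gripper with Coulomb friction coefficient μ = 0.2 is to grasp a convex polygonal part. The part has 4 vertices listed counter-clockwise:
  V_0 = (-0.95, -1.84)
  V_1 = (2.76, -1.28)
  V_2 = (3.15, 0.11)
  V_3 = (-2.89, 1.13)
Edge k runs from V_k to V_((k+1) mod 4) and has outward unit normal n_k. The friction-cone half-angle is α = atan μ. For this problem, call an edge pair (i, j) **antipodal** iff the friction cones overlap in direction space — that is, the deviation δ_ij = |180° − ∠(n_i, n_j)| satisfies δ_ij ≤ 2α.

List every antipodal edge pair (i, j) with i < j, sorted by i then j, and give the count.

α = atan 0.2 = 11.31°;  2α = 22.62°
n_0 = (+0.1493, -0.9888)
n_1 = (+0.9628, -0.2701)
n_2 = (+0.1665, +0.9860)
n_3 = (-0.8372, -0.5469)
  (0,1): δ = 114.26°  ·
  (0,2): δ = 18.17°  ✓
  (0,3): δ = 114.57°  ·
  (1,2): δ = 83.91°  ·
  (1,3): δ = 48.83°  ·
  (2,3): δ = 47.26°  ·
antipodal pairs: 1

count = 1; pairs: (0,2)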